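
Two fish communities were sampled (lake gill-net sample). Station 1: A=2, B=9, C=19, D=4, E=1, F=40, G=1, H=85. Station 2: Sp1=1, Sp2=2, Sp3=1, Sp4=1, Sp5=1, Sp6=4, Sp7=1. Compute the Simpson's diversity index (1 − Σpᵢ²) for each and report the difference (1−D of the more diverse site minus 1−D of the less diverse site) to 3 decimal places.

Station 1: N=161, proportions 0.01242, 0.0559, 0.11801, 0.02484, 0.00621, 0.24845, 0.00621, 0.52795, giving 1−D = 0.64164 (working shown to 5 dp, full precision carried).
Station 2: N=11, proportions 0.09091, 0.18182, 0.09091, 0.09091, 0.09091, 0.36364, 0.09091, giving 1−D = 0.79339.
Difference = |0.64164 − 0.79339| = 0.15175, i.e. 0.152 to 3 decimal places.

0.152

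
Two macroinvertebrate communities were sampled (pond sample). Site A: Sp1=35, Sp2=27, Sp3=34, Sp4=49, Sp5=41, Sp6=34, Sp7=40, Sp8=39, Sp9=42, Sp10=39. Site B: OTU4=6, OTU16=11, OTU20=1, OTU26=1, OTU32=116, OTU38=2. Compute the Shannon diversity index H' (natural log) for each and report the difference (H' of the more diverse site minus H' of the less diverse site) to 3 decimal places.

1.678

Site A: N=380, proportions 0.09211, 0.07105, 0.08947, 0.12895, 0.10789, 0.08947, 0.10526, 0.10263, 0.11053, 0.10263, giving H' = 2.29157 (working shown to 5 dp, full precision carried).
Site B: N=137, proportions 0.0438, 0.08029, 0.0073, 0.0073, 0.84672, 0.0146, giving H' = 0.61392.
Difference = |2.29157 − 0.61392| = 1.67765, i.e. 1.678 to 3 decimal places.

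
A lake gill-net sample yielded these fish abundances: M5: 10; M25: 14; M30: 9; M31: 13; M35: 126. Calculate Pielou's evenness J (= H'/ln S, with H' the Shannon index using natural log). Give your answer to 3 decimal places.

0.588

Total N = 10+14+9+13+126 = 172, so the proportions are 0.05814, 0.0814, 0.05233, 0.07558, 0.73256 (working shown to 5 dp, full precision carried).
H' = −Σ pᵢ ln pᵢ = −((-0.16540) + (-0.20418) + (-0.15437) + (-0.19519) + (-0.22798)) = 0.94713.
With S = 5 species, ln S = 1.60944, so J = 0.94713/1.60944 = 0.58848, i.e. 0.588 to 3 decimal places.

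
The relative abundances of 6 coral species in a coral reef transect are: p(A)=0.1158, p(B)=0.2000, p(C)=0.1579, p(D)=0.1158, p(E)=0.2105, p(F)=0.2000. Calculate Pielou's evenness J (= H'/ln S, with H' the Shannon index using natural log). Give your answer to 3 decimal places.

H' = −Σ pᵢ ln pᵢ = −((-0.24965) + (-0.32189) + (-0.29145) + (-0.24965) + (-0.32802) + (-0.32189)) = 1.76255 (working shown to 5 dp, full precision carried).
With S = 6 species, ln S = 1.79176, so J = 1.76255/1.79176 = 0.98370, i.e. 0.984 to 3 decimal places.

0.984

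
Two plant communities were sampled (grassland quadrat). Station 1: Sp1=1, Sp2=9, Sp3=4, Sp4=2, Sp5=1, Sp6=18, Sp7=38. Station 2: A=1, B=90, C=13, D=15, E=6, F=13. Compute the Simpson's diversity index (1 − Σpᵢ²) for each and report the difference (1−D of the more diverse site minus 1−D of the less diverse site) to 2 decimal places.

Station 1: N=73, proportions 0.0137, 0.1233, 0.0548, 0.0274, 0.0137, 0.2466, 0.5205, giving 1−D = 0.6489 (working shown to 4 dp, full precision carried).
Station 2: N=138, proportions 0.0072, 0.6522, 0.0942, 0.1087, 0.0435, 0.0942, giving 1−D = 0.5432.
Difference = |0.6489 − 0.5432| = 0.1057, i.e. 0.11 to 2 decimal places.

0.11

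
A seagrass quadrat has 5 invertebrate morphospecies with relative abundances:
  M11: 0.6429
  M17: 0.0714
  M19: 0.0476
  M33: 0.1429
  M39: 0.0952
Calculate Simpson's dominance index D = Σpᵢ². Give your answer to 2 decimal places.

0.45

D = 0.6429² + 0.0714² + 0.0476² + 0.1429² + 0.0952² = 0.4133 + 0.0051 + 0.0023 + 0.0204 + 0.0091 = 0.4502 (working shown to 4 dp, full precision carried).
To 2 decimal places, D = 0.45.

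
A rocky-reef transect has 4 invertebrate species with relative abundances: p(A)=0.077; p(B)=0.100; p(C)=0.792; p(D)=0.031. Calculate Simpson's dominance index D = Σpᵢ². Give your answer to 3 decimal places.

0.644

D = 0.077² + 0.1² + 0.792² + 0.031² = 0.00593 + 0.01000 + 0.62726 + 0.00096 = 0.64415 (working shown to 5 dp, full precision carried).
To 3 decimal places, D = 0.644.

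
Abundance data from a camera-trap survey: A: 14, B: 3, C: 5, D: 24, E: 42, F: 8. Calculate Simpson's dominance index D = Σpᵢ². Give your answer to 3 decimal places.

Total N = 14+3+5+24+42+8 = 96, so the proportions are 0.14583, 0.03125, 0.05208, 0.25, 0.4375, 0.08333 (working shown to 5 dp, full precision carried).
D = 0.14583² + 0.03125² + 0.05208² + 0.25² + 0.4375² + 0.08333² = 0.02127 + 0.00098 + 0.00271 + 0.06250 + 0.19141 + 0.00694 = 0.28581.
To 3 decimal places, D = 0.286.

0.286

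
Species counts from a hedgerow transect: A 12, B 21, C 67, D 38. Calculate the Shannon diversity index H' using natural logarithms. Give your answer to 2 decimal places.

1.20

Total N = 12+21+67+38 = 138, so the proportions are 0.087, 0.1522, 0.4855, 0.2754 (working shown to 4 dp, full precision carried).
Each pᵢ ln pᵢ term: 0.087×(-2.4423)=-0.2124, 0.1522×(-1.8827)=-0.2865, 0.4855×(-0.7226)=-0.3508, 0.2754×(-1.2897)=-0.3551.
Sum = -1.2048, so H' = 1.20.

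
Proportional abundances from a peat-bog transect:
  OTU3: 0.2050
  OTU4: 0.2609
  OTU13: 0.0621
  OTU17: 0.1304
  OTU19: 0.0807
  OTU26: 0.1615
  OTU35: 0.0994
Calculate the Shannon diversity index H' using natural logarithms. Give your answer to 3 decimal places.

1.841

Each pᵢ ln pᵢ term (working shown to 5 dp, full precision carried): 0.205×(-1.58475)=-0.32487, 0.2609×(-1.34362)=-0.35055, 0.0621×(-2.77901)=-0.17258, 0.1304×(-2.03715)=-0.26564, 0.0807×(-2.51702)=-0.20312, 0.1615×(-1.82325)=-0.29445, 0.0994×(-2.30860)=-0.22948.
Sum = -1.84070, so H' = 1.841.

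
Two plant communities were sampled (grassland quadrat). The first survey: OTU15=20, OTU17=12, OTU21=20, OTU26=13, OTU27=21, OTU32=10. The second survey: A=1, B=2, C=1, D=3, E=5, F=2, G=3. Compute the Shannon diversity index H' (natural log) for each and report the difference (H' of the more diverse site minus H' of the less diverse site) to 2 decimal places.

0.06

The first survey: N=96, proportions 0.2083, 0.125, 0.2083, 0.1354, 0.2188, 0.1042, giving H' = 1.7523 (working shown to 4 dp, full precision carried).
The second survey: N=17, proportions 0.0588, 0.1176, 0.0588, 0.1765, 0.2941, 0.1176, 0.1765, giving H' = 1.8090.
Difference = |1.7523 − 1.8090| = 0.0567, i.e. 0.06 to 2 decimal places.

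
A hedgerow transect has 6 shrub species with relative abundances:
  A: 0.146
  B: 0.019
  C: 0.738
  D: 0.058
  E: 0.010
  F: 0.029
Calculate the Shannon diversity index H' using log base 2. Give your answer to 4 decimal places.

1.2902

Each pᵢ log₂ pᵢ term (working shown to 6 dp, full precision carried): 0.146×(-2.775960)=-0.405290, 0.019×(-5.717857)=-0.108639, 0.738×(-0.438307)=-0.323471, 0.058×(-4.107803)=-0.238253, 0.01×(-6.643856)=-0.066439, 0.029×(-5.107803)=-0.148126.
Sum = -1.290218, so H' = 1.2902.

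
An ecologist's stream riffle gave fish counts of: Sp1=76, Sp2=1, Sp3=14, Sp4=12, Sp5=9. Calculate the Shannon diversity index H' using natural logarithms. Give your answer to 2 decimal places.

Total N = 76+1+14+12+9 = 112, so the proportions are 0.6786, 0.0089, 0.125, 0.1071, 0.0804 (working shown to 4 dp, full precision carried).
Each pᵢ ln pᵢ term: 0.6786×(-0.3878)=-0.2631, 0.0089×(-4.7185)=-0.0421, 0.125×(-2.0794)=-0.2599, 0.1071×(-2.2336)=-0.2393, 0.0804×(-2.5213)=-0.2026.
Sum = -1.0071, so H' = 1.01.

1.01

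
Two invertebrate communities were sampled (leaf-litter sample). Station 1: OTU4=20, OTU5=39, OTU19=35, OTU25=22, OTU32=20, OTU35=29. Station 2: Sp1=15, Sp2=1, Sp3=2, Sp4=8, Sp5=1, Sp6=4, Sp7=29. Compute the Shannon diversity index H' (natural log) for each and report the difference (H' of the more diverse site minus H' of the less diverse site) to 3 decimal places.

0.359

Station 1: N=165, proportions 0.12121, 0.23636, 0.21212, 0.13333, 0.12121, 0.17576, giving H' = 1.75564 (working shown to 5 dp, full precision carried).
Station 2: N=60, proportions 0.25, 0.01667, 0.03333, 0.13333, 0.01667, 0.06667, 0.48333, giving H' = 1.39702.
Difference = |1.75564 − 1.39702| = 0.35862, i.e. 0.359 to 3 decimal places.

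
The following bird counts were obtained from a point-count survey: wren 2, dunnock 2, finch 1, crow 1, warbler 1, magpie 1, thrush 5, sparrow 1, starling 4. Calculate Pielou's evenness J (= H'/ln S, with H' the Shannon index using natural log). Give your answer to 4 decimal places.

0.9017

Total N = 2+2+1+1+1+1+5+1+4 = 18, so the proportions are 0.111111, 0.111111, 0.055556, 0.055556, 0.055556, 0.055556, 0.277778, 0.055556, 0.222222 (working shown to 6 dp, full precision carried).
H' = −Σ pᵢ ln pᵢ = −((-0.244136) + (-0.244136) + (-0.160576) + (-0.160576) + (-0.160576) + (-0.160576) + (-0.355815) + (-0.160576) + (-0.334239)) = 1.981208.
With S = 9 species, ln S = 2.197225, so J = 1.981208/2.197225 = 0.901686, i.e. 0.9017 to 4 decimal places.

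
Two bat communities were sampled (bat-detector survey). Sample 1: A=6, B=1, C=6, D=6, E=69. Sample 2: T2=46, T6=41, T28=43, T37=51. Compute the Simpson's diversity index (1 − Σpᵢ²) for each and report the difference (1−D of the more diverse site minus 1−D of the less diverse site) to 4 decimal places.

0.3771

Sample 1: N=88, proportions 0.068182, 0.011364, 0.068182, 0.068182, 0.784091, giving 1−D = 0.371126 (working shown to 6 dp, full precision carried).
Sample 2: N=181, proportions 0.254144, 0.226519, 0.237569, 0.281768, giving 1−D = 0.748268.
Difference = |0.371126 − 0.748268| = 0.377142, i.e. 0.3771 to 4 decimal places.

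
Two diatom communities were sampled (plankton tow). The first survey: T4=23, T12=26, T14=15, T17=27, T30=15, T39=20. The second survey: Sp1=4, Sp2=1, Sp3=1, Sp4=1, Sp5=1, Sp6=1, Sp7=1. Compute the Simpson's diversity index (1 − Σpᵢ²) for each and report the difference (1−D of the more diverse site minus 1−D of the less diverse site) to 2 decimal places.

The first survey: N=126, proportions 0.1825, 0.2063, 0.119, 0.2143, 0.119, 0.1587, giving 1−D = 0.8246 (working shown to 4 dp, full precision carried).
The second survey: N=10, proportions 0.4, 0.1, 0.1, 0.1, 0.1, 0.1, 0.1, giving 1−D = 0.7800.
Difference = |0.8246 − 0.7800| = 0.0446, i.e. 0.04 to 2 decimal places.

0.04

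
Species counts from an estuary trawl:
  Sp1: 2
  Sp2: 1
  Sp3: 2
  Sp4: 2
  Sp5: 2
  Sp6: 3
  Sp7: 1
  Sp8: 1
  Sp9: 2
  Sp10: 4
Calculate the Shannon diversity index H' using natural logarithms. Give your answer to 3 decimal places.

2.207

Total N = 2+1+2+2+2+3+1+1+2+4 = 20, so the proportions are 0.1, 0.05, 0.1, 0.1, 0.1, 0.15, 0.05, 0.05, 0.1, 0.2 (working shown to 5 dp, full precision carried).
Each pᵢ ln pᵢ term: 0.1×(-2.30259)=-0.23026, 0.05×(-2.99573)=-0.14979, 0.1×(-2.30259)=-0.23026, 0.1×(-2.30259)=-0.23026, 0.1×(-2.30259)=-0.23026, 0.15×(-1.89712)=-0.28457, 0.05×(-2.99573)=-0.14979, 0.05×(-2.99573)=-0.14979, 0.1×(-2.30259)=-0.23026, 0.2×(-1.60944)=-0.32189.
Sum = -2.20711, so H' = 2.207.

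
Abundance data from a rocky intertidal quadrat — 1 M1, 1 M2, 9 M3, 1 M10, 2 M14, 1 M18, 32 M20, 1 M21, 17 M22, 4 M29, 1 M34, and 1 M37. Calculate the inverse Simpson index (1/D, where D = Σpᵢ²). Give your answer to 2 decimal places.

3.55

Total N = 1+1+9+1+2+1+32+1+17+4+1+1 = 71, so the proportions are 0.014085, 0.014085, 0.126761, 0.014085, 0.028169, 0.014085, 0.450704, 0.014085, 0.239437, 0.056338, 0.014085, 0.014085 (working shown to 6 dp, full precision carried).
D = 0.014085² + 0.014085² + 0.126761² + 0.014085² + 0.028169² + 0.014085² + 0.450704² + 0.014085² + 0.239437² + 0.056338² + 0.014085² + 0.014085² = 0.000198 + 0.000198 + 0.016068 + 0.000198 + 0.000793 + 0.000198 + 0.203134 + 0.000198 + 0.057330 + 0.003174 + 0.000198 + 0.000198 = 0.281889.
So 1/D = 3.5475, i.e. 3.55 to 2 decimal places.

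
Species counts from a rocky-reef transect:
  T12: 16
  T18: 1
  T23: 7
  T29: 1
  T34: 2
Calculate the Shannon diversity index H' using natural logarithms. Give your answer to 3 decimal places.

1.097

Total N = 16+1+7+1+2 = 27, so the proportions are 0.59259, 0.03704, 0.25926, 0.03704, 0.07407 (working shown to 5 dp, full precision carried).
Each pᵢ ln pᵢ term: 0.59259×(-0.52325)=-0.31007, 0.03704×(-3.29584)=-0.12207, 0.25926×(-1.34993)=-0.34998, 0.03704×(-3.29584)=-0.12207, 0.07407×(-2.60269)=-0.19279.
Sum = -1.09698, so H' = 1.097.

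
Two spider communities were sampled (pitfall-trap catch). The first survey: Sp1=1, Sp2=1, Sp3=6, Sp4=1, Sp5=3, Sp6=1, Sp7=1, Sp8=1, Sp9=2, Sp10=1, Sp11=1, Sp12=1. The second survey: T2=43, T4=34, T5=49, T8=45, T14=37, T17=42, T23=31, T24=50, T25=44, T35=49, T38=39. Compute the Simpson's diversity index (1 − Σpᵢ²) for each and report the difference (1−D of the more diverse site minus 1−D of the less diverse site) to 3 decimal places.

0.052

The first survey: N=20, proportions 0.05, 0.05, 0.3, 0.05, 0.15, 0.05, 0.05, 0.05, 0.1, 0.05, 0.05, 0.05, giving 1−D = 0.85500 (working shown to 5 dp, full precision carried).
The second survey: N=463, proportions 0.09287, 0.07343, 0.10583, 0.09719, 0.07991, 0.09071, 0.06695, 0.10799, 0.09503, 0.10583, 0.08423, giving 1−D = 0.90725.
Difference = |0.85500 − 0.90725| = 0.05225, i.e. 0.052 to 3 decimal places.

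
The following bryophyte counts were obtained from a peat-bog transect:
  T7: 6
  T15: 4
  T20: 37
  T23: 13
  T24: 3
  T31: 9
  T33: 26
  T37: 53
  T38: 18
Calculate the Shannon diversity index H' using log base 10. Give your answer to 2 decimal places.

Total N = 6+4+37+13+3+9+26+53+18 = 169, so the proportions are 0.0355, 0.0237, 0.2189, 0.0769, 0.0178, 0.0533, 0.1538, 0.3136, 0.1065 (working shown to 4 dp, full precision carried).
Each pᵢ log₁₀ pᵢ term: 0.0355×(-1.4497)=-0.0515, 0.0237×(-1.6258)=-0.0385, 0.2189×(-0.6597)=-0.1444, 0.0769×(-1.1139)=-0.0857, 0.0178×(-1.7508)=-0.0311, 0.0533×(-1.2736)=-0.0678, 0.1538×(-0.8129)=-0.1251, 0.3136×(-0.5036)=-0.1579, 0.1065×(-0.9726)=-0.1036.
Sum = -0.8056, so H' = 0.81.

0.81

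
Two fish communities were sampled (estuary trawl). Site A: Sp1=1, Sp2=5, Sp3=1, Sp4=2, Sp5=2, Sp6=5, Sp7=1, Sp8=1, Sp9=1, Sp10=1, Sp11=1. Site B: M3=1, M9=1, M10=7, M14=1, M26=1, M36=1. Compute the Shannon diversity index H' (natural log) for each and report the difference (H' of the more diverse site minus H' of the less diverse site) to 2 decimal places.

0.80

Site A: N=21, proportions 0.0476, 0.2381, 0.0476, 0.0952, 0.0952, 0.2381, 0.0476, 0.0476, 0.0476, 0.0476, 0.0476, giving H' = 2.1461 (working shown to 4 dp, full precision carried).
Site B: N=12, proportions 0.0833, 0.0833, 0.5833, 0.0833, 0.0833, 0.0833, giving H' = 1.3498.
Difference = |2.1461 − 1.3498| = 0.7963, i.e. 0.80 to 2 decimal places.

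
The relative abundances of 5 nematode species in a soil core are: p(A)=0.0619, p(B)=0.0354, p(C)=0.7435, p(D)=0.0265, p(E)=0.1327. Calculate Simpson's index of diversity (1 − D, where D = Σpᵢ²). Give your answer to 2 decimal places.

0.42

D = 0.0619² + 0.0354² + 0.7435² + 0.0265² + 0.1327² = 0.0038 + 0.0013 + 0.5528 + 0.0007 + 0.0176 = 0.5762 (working shown to 4 dp, full precision carried).
So 1 − D = 0.4238, i.e. 0.42 to 2 decimal places.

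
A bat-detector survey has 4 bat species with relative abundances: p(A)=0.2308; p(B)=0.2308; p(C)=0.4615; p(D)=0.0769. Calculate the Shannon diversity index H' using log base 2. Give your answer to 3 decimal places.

1.776

Each pᵢ log₂ pᵢ term (working shown to 5 dp, full precision carried): 0.2308×(-2.11528)=-0.48821, 0.2308×(-2.11528)=-0.48821, 0.4615×(-1.11560)=-0.51485, 0.0769×(-3.70087)=-0.28460.
Sum = -1.77586, so H' = 1.776.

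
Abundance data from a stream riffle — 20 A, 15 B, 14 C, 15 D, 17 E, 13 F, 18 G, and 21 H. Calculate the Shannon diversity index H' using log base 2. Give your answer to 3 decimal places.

2.981

Total N = 20+15+14+15+17+13+18+21 = 133, so the proportions are 0.15038, 0.11278, 0.10526, 0.11278, 0.12782, 0.09774, 0.13534, 0.15789 (working shown to 5 dp, full precision carried).
Each pᵢ log₂ pᵢ term: 0.15038×(-2.73335)=-0.41103, 0.11278×(-3.14839)=-0.35508, 0.10526×(-3.24793)=-0.34189, 0.11278×(-3.14839)=-0.35508, 0.12782×(-2.96782)=-0.37935, 0.09774×(-3.35484)=-0.32792, 0.13534×(-2.88536)=-0.39050, 0.15789×(-2.66297)=-0.42047.
Sum = -2.98131, so H' = 2.981.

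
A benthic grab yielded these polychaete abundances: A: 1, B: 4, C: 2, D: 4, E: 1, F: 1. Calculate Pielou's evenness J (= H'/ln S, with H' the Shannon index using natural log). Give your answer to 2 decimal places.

Total N = 1+4+2+4+1+1 = 13, so the proportions are 0.0769, 0.3077, 0.1538, 0.3077, 0.0769, 0.0769 (working shown to 4 dp, full precision carried).
H' = −Σ pᵢ ln pᵢ = −((-0.1973) + (-0.3627) + (-0.2880) + (-0.3627) + (-0.1973) + (-0.1973)) = 1.6052.
With S = 6 species, ln S = 1.7918, so J = 1.6052/1.7918 = 0.8959, i.e. 0.90 to 2 decimal places.

0.90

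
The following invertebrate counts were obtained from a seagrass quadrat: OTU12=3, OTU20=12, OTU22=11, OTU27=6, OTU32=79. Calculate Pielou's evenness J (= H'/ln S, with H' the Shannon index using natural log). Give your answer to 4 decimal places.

0.6008

Total N = 3+12+11+6+79 = 111, so the proportions are 0.027027, 0.108108, 0.099099, 0.054054, 0.711712 (working shown to 6 dp, full precision carried).
H' = −Σ pᵢ ln pᵢ = −((-0.097592) + (-0.240500) + (-0.229081) + (-0.157717) + (-0.242041)) = 0.966931.
With S = 5 species, ln S = 1.609438, so J = 0.966931/1.609438 = 0.600788, i.e. 0.6008 to 4 decimal places.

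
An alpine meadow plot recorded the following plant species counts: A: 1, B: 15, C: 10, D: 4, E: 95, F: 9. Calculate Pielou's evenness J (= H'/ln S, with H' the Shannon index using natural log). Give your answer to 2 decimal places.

Total N = 1+15+10+4+95+9 = 134, so the proportions are 0.0075, 0.1119, 0.0746, 0.0299, 0.709, 0.0672 (working shown to 4 dp, full precision carried).
H' = −Σ pᵢ ln pᵢ = −((-0.0366) + (-0.2451) + (-0.1937) + (-0.1048) + (-0.2439) + (-0.1814)) = 1.0054.
With S = 6 species, ln S = 1.7918, so J = 1.0054/1.7918 = 0.5611, i.e. 0.56 to 2 decimal places.

0.56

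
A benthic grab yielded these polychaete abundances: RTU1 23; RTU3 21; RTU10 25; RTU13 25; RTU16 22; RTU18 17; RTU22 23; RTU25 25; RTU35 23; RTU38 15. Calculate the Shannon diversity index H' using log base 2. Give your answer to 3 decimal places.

Total N = 23+21+25+25+22+17+23+25+23+15 = 219, so the proportions are 0.10502, 0.09589, 0.11416, 0.11416, 0.10046, 0.07763, 0.10502, 0.11416, 0.10502, 0.06849 (working shown to 5 dp, full precision carried).
Each pᵢ log₂ pᵢ term: 0.10502×(-3.25123)=-0.34145, 0.09589×(-3.38247)=-0.32435, 0.11416×(-3.13093)=-0.35741, 0.11416×(-3.13093)=-0.35741, 0.10046×(-3.31536)=-0.33305, 0.07763×(-3.68732)=-0.28623, 0.10502×(-3.25123)=-0.34145, 0.11416×(-3.13093)=-0.35741, 0.10502×(-3.25123)=-0.34145, 0.06849×(-3.86790)=-0.26492.
Sum = -3.30515, so H' = 3.305.

3.305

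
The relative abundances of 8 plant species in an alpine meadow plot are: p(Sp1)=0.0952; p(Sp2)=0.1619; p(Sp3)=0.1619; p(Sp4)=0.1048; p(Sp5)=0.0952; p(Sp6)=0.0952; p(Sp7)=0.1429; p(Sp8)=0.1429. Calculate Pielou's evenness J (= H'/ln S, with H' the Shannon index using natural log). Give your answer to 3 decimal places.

0.988

H' = −Σ pᵢ ln pᵢ = −((-0.22389) + (-0.29478) + (-0.29478) + (-0.23640) + (-0.22389) + (-0.22389) + (-0.27803) + (-0.27803)) = 2.05369 (working shown to 5 dp, full precision carried).
With S = 8 species, ln S = 2.07944, so J = 2.05369/2.07944 = 0.98761, i.e. 0.988 to 3 decimal places.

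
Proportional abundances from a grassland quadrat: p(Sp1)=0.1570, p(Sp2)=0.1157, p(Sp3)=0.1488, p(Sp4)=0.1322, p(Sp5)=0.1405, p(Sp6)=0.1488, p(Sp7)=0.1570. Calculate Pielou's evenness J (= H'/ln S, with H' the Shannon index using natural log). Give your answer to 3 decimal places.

H' = −Σ pᵢ ln pᵢ = −((-0.29069) + (-0.24954) + (-0.28349) + (-0.26750) + (-0.27574) + (-0.28349) + (-0.29069)) = 1.94112 (working shown to 5 dp, full precision carried).
With S = 7 species, ln S = 1.94591, so J = 1.94112/1.94591 = 0.99754, i.e. 0.998 to 3 decimal places.

0.998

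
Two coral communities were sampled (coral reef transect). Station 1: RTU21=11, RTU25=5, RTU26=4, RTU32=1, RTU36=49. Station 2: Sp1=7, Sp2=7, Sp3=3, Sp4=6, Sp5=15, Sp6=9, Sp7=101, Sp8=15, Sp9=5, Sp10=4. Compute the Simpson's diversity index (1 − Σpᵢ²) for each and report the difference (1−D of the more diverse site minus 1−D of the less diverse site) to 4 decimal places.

Station 1: N=70, proportions 0.157143, 0.071429, 0.057143, 0.014286, 0.7, giving 1−D = 0.476735 (working shown to 6 dp, full precision carried).
Station 2: N=172, proportions 0.040698, 0.040698, 0.017442, 0.034884, 0.087209, 0.052326, 0.587209, 0.087209, 0.02907, 0.023256, giving 1−D = 0.631017.
Difference = |0.476735 − 0.631017| = 0.154282, i.e. 0.1543 to 4 decimal places.

0.1543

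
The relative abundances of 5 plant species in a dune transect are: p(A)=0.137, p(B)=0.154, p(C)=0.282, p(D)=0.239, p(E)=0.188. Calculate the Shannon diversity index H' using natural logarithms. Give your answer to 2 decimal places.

Each pᵢ ln pᵢ term (working shown to 4 dp, full precision carried): 0.137×(-1.9878)=-0.2723, 0.154×(-1.8708)=-0.2881, 0.282×(-1.2658)=-0.3570, 0.239×(-1.4313)=-0.3421, 0.188×(-1.6713)=-0.3142.
Sum = -1.5737, so H' = 1.57.

1.57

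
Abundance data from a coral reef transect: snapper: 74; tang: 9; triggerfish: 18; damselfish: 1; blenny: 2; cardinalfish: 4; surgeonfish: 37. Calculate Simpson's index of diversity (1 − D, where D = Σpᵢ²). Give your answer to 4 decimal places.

0.6542

Total N = 74+9+18+1+2+4+37 = 145, so the proportions are 0.510345, 0.062069, 0.124138, 0.006897, 0.013793, 0.027586, 0.255172 (working shown to 6 dp, full precision carried).
D = 0.510345² + 0.062069² + 0.124138² + 0.006897² + 0.013793² + 0.027586² + 0.255172² = 0.260452 + 0.003853 + 0.015410 + 0.000048 + 0.000190 + 0.000761 + 0.065113 = 0.345826.
So 1 − D = 0.654174, i.e. 0.6542 to 4 decimal places.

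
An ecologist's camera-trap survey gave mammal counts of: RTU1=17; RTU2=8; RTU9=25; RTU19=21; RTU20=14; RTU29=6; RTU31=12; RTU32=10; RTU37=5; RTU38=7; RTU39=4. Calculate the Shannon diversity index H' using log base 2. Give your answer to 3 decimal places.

3.243

Total N = 17+8+25+21+14+6+12+10+5+7+4 = 129, so the proportions are 0.13178, 0.06202, 0.1938, 0.16279, 0.10853, 0.04651, 0.09302, 0.07752, 0.03876, 0.05426, 0.03101 (working shown to 5 dp, full precision carried).
Each pᵢ log₂ pᵢ term: 0.13178×(-2.92376)=-0.38530, 0.06202×(-4.01123)=-0.24876, 0.1938×(-2.36737)=-0.45879, 0.16279×(-2.61891)=-0.42633, 0.10853×(-3.20387)=-0.34771, 0.04651×(-4.42626)=-0.20587, 0.09302×(-3.42626)=-0.31872, 0.07752×(-3.68930)=-0.28599, 0.03876×(-4.68930)=-0.18176, 0.05426×(-4.20387)=-0.22812, 0.03101×(-5.01123)=-0.15539.
Sum = -3.24274, so H' = 3.243.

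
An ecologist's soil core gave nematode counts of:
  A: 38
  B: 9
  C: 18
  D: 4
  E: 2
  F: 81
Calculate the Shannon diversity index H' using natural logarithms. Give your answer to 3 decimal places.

1.255

Total N = 38+9+18+4+2+81 = 152, so the proportions are 0.25, 0.05921, 0.11842, 0.02632, 0.01316, 0.53289 (working shown to 5 dp, full precision carried).
Each pᵢ ln pᵢ term: 0.25×(-1.38629)=-0.34657, 0.05921×(-2.82666)=-0.16737, 0.11842×(-2.13351)=-0.25265, 0.02632×(-3.63759)=-0.09573, 0.01316×(-4.33073)=-0.05698, 0.53289×(-0.62943)=-0.33542.
Sum = -1.25472, so H' = 1.255.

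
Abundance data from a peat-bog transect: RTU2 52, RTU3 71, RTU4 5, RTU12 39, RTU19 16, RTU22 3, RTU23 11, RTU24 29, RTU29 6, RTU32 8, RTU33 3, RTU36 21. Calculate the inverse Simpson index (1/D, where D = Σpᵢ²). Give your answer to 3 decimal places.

6.297

Total N = 52+71+5+39+16+3+11+29+6+8+3+21 = 264, so the proportions are 0.1969697, 0.2689394, 0.0189394, 0.1477273, 0.0606061, 0.0113636, 0.0416667, 0.1098485, 0.0227273, 0.030303, 0.0113636, 0.0795455 (working shown to 7 dp, full precision carried).
D = 0.1969697² + 0.2689394² + 0.0189394² + 0.1477273² + 0.0606061² + 0.0113636² + 0.0416667² + 0.1098485² + 0.0227273² + 0.030303² + 0.0113636² + 0.0795455² = 0.0387971 + 0.0723284 + 0.0003587 + 0.0218233 + 0.0036731 + 0.0001291 + 0.0017361 + 0.0120667 + 0.0005165 + 0.0009183 + 0.0001291 + 0.0063275 = 0.1588039.
So 1/D = 6.29707, i.e. 6.297 to 3 decimal places.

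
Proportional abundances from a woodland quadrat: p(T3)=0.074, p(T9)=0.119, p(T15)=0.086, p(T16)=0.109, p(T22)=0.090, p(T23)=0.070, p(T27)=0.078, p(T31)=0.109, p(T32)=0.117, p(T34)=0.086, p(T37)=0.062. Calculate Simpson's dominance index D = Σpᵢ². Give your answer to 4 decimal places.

D = 0.074² + 0.119² + 0.086² + 0.109² + 0.09² + 0.07² + 0.078² + 0.109² + 0.117² + 0.086² + 0.062² = 0.005476 + 0.014161 + 0.007396 + 0.011881 + 0.008100 + 0.004900 + 0.006084 + 0.011881 + 0.013689 + 0.007396 + 0.003844 = 0.094808 (working shown to 6 dp, full precision carried).
To 4 decimal places, D = 0.0948.

0.0948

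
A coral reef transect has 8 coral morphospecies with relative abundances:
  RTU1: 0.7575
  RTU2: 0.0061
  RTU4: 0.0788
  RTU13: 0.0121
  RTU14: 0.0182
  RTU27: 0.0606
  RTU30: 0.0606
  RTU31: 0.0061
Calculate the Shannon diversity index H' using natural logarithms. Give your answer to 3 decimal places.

0.939

Each pᵢ ln pᵢ term (working shown to 5 dp, full precision carried): 0.7575×(-0.27773)=-0.21038, 0.0061×(-5.09947)=-0.03111, 0.0788×(-2.54084)=-0.20022, 0.0121×(-4.41455)=-0.05342, 0.0182×(-4.00633)=-0.07292, 0.0606×(-2.80346)=-0.16989, 0.0606×(-2.80346)=-0.16989, 0.0061×(-5.09947)=-0.03111.
Sum = -0.93892, so H' = 0.939.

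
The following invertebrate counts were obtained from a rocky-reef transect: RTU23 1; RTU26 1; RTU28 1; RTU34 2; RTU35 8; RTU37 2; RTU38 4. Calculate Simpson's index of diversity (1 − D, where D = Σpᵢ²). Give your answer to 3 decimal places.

0.748

Total N = 1+1+1+2+8+2+4 = 19, so the proportions are 0.05263, 0.05263, 0.05263, 0.10526, 0.42105, 0.10526, 0.21053 (working shown to 5 dp, full precision carried).
D = 0.05263² + 0.05263² + 0.05263² + 0.10526² + 0.42105² + 0.10526² + 0.21053² = 0.00277 + 0.00277 + 0.00277 + 0.01108 + 0.17729 + 0.01108 + 0.04432 = 0.25208.
So 1 − D = 0.74792, i.e. 0.748 to 3 decimal places.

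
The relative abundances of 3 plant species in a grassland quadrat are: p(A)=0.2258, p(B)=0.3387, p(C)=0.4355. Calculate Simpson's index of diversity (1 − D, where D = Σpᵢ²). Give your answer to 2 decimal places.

D = 0.2258² + 0.3387² + 0.4355² = 0.0510 + 0.1147 + 0.1897 = 0.3554 (working shown to 4 dp, full precision carried).
So 1 − D = 0.6446, i.e. 0.64 to 2 decimal places.

0.64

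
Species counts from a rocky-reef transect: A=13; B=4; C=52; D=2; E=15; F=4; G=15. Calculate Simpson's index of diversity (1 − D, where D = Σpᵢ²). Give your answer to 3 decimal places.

0.695

Total N = 13+4+52+2+15+4+15 = 105, so the proportions are 0.12381, 0.0381, 0.49524, 0.01905, 0.14286, 0.0381, 0.14286 (working shown to 5 dp, full precision carried).
D = 0.12381² + 0.0381² + 0.49524² + 0.01905² + 0.14286² + 0.0381² + 0.14286² = 0.01533 + 0.00145 + 0.24526 + 0.00036 + 0.02041 + 0.00145 + 0.02041 = 0.30467.
So 1 − D = 0.69533, i.e. 0.695 to 3 decimal places.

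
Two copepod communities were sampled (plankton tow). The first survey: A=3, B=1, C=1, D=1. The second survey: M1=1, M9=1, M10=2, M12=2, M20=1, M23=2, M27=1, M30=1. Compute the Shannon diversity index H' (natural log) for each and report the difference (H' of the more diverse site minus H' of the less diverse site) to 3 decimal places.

0.777

The first survey: N=6, proportions 0.5, 0.16667, 0.16667, 0.16667, giving H' = 1.24245 (working shown to 5 dp, full precision carried).
The second survey: N=11, proportions 0.09091, 0.09091, 0.18182, 0.18182, 0.09091, 0.18182, 0.09091, 0.09091, giving H' = 2.01981.
Difference = |1.24245 − 2.01981| = 0.77736, i.e. 0.777 to 3 decimal places.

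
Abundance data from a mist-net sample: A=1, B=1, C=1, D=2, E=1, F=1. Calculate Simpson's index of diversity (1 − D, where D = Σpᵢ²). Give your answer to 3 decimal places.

Total N = 1+1+1+2+1+1 = 7, so the proportions are 0.14286, 0.14286, 0.14286, 0.28571, 0.14286, 0.14286 (working shown to 5 dp, full precision carried).
D = 0.14286² + 0.14286² + 0.14286² + 0.28571² + 0.14286² + 0.14286² = 0.02041 + 0.02041 + 0.02041 + 0.08163 + 0.02041 + 0.02041 = 0.18367.
So 1 − D = 0.81633, i.e. 0.816 to 3 decimal places.

0.816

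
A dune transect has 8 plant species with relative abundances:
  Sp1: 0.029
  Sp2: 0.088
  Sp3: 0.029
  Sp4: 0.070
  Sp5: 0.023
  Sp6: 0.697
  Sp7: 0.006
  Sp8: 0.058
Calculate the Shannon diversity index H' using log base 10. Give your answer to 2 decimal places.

Each pᵢ log₁₀ pᵢ term (working shown to 4 dp, full precision carried): 0.029×(-1.5376)=-0.0446, 0.088×(-1.0555)=-0.0929, 0.029×(-1.5376)=-0.0446, 0.07×(-1.1549)=-0.0808, 0.023×(-1.6383)=-0.0377, 0.697×(-0.1568)=-0.1093, 0.006×(-2.2218)=-0.0133, 0.058×(-1.2366)=-0.0717.
Sum = -0.4949, so H' = 0.49.

0.49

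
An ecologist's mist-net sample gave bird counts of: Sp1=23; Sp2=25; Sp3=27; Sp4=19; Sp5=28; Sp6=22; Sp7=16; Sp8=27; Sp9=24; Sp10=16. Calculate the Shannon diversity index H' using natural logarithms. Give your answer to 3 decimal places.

Total N = 23+25+27+19+28+22+16+27+24+16 = 227, so the proportions are 0.10132, 0.11013, 0.11894, 0.0837, 0.12335, 0.09692, 0.07048, 0.11894, 0.10573, 0.07048 (working shown to 5 dp, full precision carried).
Each pᵢ ln pᵢ term: 0.10132×(-2.28946)=-0.23197, 0.11013×(-2.20607)=-0.24296, 0.11894×(-2.12911)=-0.25324, 0.0837×(-2.48051)=-0.20762, 0.12335×(-2.09275)=-0.25814, 0.09692×(-2.33391)=-0.22619, 0.07048×(-2.65236)=-0.18695, 0.11894×(-2.12911)=-0.25324, 0.10573×(-2.24690)=-0.23756, 0.07048×(-2.65236)=-0.18695.
Sum = -2.28482, so H' = 2.285.

2.285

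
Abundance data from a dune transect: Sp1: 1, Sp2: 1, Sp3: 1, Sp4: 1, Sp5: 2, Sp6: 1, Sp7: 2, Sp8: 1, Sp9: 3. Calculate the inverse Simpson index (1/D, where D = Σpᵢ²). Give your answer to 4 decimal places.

Total N = 1+1+1+1+2+1+2+1+3 = 13, so the proportions are 0.07692308, 0.07692308, 0.07692308, 0.07692308, 0.15384615, 0.07692308, 0.15384615, 0.07692308, 0.23076923 (working shown to 8 dp, full precision carried).
D = 0.07692308² + 0.07692308² + 0.07692308² + 0.07692308² + 0.15384615² + 0.07692308² + 0.15384615² + 0.07692308² + 0.23076923² = 0.00591716 + 0.00591716 + 0.00591716 + 0.00591716 + 0.02366864 + 0.00591716 + 0.02366864 + 0.00591716 + 0.05325444 = 0.13609467.
So 1/D = 7.347826, i.e. 7.3478 to 4 decimal places.

7.3478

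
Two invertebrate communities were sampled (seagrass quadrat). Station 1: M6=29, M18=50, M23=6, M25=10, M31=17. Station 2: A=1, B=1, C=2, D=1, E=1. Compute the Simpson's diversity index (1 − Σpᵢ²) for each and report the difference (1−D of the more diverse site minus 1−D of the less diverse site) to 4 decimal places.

0.0780

Station 1: N=112, proportions 0.258929, 0.446429, 0.053571, 0.089286, 0.151786, giving 1−D = 0.699777 (working shown to 6 dp, full precision carried).
Station 2: N=6, proportions 0.166667, 0.166667, 0.333333, 0.166667, 0.166667, giving 1−D = 0.777778.
Difference = |0.699777 − 0.777778| = 0.078001, i.e. 0.0780 to 4 decimal places.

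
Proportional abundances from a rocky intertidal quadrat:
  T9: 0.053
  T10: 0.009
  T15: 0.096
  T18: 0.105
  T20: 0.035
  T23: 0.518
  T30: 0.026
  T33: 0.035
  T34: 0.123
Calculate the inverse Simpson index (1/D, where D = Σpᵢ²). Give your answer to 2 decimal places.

D = 0.053² + 0.009² + 0.096² + 0.105² + 0.035² + 0.518² + 0.026² + 0.035² + 0.123² = 0.002809 + 0.000081 + 0.009216 + 0.011025 + 0.001225 + 0.268324 + 0.000676 + 0.001225 + 0.015129 = 0.309710 (working shown to 6 dp, full precision carried).
So 1/D = 3.2288, i.e. 3.23 to 2 decimal places.

3.23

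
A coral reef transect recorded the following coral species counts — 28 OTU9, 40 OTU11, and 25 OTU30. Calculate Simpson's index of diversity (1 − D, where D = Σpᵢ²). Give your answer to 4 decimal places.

0.6521

Total N = 28+40+25 = 93, so the proportions are 0.301075, 0.430108, 0.268817 (working shown to 6 dp, full precision carried).
D = 0.301075² + 0.430108² + 0.268817² = 0.090646 + 0.184992 + 0.072263 = 0.347901.
So 1 − D = 0.652099, i.e. 0.6521 to 4 decimal places.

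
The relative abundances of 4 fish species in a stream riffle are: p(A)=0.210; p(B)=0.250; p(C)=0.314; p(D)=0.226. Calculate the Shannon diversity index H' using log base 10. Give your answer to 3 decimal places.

Each pᵢ log₁₀ pᵢ term (working shown to 5 dp, full precision carried): 0.21×(-0.67778)=-0.14233, 0.25×(-0.60206)=-0.15051, 0.314×(-0.50307)=-0.15796, 0.226×(-0.64589)=-0.14597.
Sum = -0.59678, so H' = 0.597.

0.597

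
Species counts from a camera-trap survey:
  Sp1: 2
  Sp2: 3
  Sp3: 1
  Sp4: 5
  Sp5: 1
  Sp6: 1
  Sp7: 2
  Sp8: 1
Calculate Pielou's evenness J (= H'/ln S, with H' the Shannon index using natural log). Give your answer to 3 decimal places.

0.909

Total N = 2+3+1+5+1+1+2+1 = 16, so the proportions are 0.125, 0.1875, 0.0625, 0.3125, 0.0625, 0.0625, 0.125, 0.0625 (working shown to 5 dp, full precision carried).
H' = −Σ pᵢ ln pᵢ = −((-0.25993) + (-0.31387) + (-0.17329) + (-0.36348) + (-0.17329) + (-0.17329) + (-0.25993) + (-0.17329)) = 1.89036.
With S = 8 species, ln S = 2.07944, so J = 1.89036/2.07944 = 0.90907, i.e. 0.909 to 3 decimal places.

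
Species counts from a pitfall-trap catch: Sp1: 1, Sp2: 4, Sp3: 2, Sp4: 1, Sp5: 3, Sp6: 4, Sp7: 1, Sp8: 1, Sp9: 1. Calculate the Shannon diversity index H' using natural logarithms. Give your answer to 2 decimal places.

2.01

Total N = 1+4+2+1+3+4+1+1+1 = 18, so the proportions are 0.0556, 0.2222, 0.1111, 0.0556, 0.1667, 0.2222, 0.0556, 0.0556, 0.0556 (working shown to 4 dp, full precision carried).
Each pᵢ ln pᵢ term: 0.0556×(-2.8904)=-0.1606, 0.2222×(-1.5041)=-0.3342, 0.1111×(-2.1972)=-0.2441, 0.0556×(-2.8904)=-0.1606, 0.1667×(-1.7918)=-0.2986, 0.2222×(-1.5041)=-0.3342, 0.0556×(-2.8904)=-0.1606, 0.0556×(-2.8904)=-0.1606, 0.0556×(-2.8904)=-0.1606.
Sum = -2.0141, so H' = 2.01.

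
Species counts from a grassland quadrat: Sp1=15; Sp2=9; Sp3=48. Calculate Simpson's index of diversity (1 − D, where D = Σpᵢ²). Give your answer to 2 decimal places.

0.50

Total N = 15+9+48 = 72, so the proportions are 0.2083, 0.125, 0.6667 (working shown to 4 dp, full precision carried).
D = 0.2083² + 0.125² + 0.6667² = 0.0434 + 0.0156 + 0.4444 = 0.5035.
So 1 − D = 0.4965, i.e. 0.50 to 2 decimal places.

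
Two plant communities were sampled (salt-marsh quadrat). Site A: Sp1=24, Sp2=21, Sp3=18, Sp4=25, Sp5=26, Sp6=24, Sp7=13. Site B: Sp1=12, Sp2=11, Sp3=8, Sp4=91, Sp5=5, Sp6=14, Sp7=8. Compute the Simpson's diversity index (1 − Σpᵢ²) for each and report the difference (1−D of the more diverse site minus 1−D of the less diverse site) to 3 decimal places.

Site A: N=151, proportions 0.15894, 0.13907, 0.11921, 0.16556, 0.17219, 0.15894, 0.08609, giving 1−D = 0.85145 (working shown to 5 dp, full precision carried).
Site B: N=149, proportions 0.08054, 0.07383, 0.05369, 0.61074, 0.03356, 0.09396, 0.05369, giving 1−D = 0.59934.
Difference = |0.85145 − 0.59934| = 0.25211, i.e. 0.252 to 3 decimal places.

0.252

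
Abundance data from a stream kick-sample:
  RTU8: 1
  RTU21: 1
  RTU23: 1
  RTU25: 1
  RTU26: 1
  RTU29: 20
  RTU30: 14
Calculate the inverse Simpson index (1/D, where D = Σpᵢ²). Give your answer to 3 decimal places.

Total N = 1+1+1+1+1+20+14 = 39, so the proportions are 0.025641, 0.025641, 0.025641, 0.025641, 0.025641, 0.512821, 0.358974 (working shown to 6 dp, full precision carried).
D = 0.025641² + 0.025641² + 0.025641² + 0.025641² + 0.025641² + 0.512821² + 0.358974² = 0.000657 + 0.000657 + 0.000657 + 0.000657 + 0.000657 + 0.262985 + 0.128863 = 0.395135.
So 1/D = 2.53078, i.e. 2.531 to 3 decimal places.

2.531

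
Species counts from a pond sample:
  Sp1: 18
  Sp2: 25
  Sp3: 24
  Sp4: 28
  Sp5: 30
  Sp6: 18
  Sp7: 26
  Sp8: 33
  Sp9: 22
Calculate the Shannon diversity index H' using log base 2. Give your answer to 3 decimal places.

3.143

Total N = 18+25+24+28+30+18+26+33+22 = 224, so the proportions are 0.08036, 0.11161, 0.10714, 0.125, 0.13393, 0.08036, 0.11607, 0.14732, 0.09821 (working shown to 5 dp, full precision carried).
Each pᵢ log₂ pᵢ term: 0.08036×(-3.63743)=-0.29229, 0.11161×(-3.16350)=-0.35307, 0.10714×(-3.22239)=-0.34526, 0.125×(-3.00000)=-0.37500, 0.13393×(-2.90046)=-0.38846, 0.08036×(-3.63743)=-0.29229, 0.11607×(-3.10692)=-0.36062, 0.14732×(-2.76296)=-0.40704, 0.09821×(-3.34792)=-0.32881.
Sum = -3.14285, so H' = 3.143.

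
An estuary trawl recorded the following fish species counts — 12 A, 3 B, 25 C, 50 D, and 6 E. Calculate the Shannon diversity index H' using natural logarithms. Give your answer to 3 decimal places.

1.232

Total N = 12+3+25+50+6 = 96, so the proportions are 0.125, 0.03125, 0.26042, 0.52083, 0.0625 (working shown to 5 dp, full precision carried).
Each pᵢ ln pᵢ term: 0.125×(-2.07944)=-0.25993, 0.03125×(-3.46574)=-0.10830, 0.26042×(-1.34547)=-0.35038, 0.52083×(-0.65233)=-0.33975, 0.0625×(-2.77259)=-0.17329.
Sum = -1.23166, so H' = 1.232.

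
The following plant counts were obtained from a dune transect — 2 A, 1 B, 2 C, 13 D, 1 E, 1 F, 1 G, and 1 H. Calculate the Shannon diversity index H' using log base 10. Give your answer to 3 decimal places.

0.629

Total N = 2+1+2+13+1+1+1+1 = 22, so the proportions are 0.09091, 0.04545, 0.09091, 0.59091, 0.04545, 0.04545, 0.04545, 0.04545 (working shown to 5 dp, full precision carried).
Each pᵢ log₁₀ pᵢ term: 0.09091×(-1.04139)=-0.09467, 0.04545×(-1.34242)=-0.06102, 0.09091×(-1.04139)=-0.09467, 0.59091×(-0.22848)=-0.13501, 0.04545×(-1.34242)=-0.06102, 0.04545×(-1.34242)=-0.06102, 0.04545×(-1.34242)=-0.06102, 0.04545×(-1.34242)=-0.06102.
Sum = -0.62945, so H' = 0.629.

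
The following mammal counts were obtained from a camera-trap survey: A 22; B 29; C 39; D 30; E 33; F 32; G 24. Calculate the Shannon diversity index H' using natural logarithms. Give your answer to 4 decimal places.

1.9302

Total N = 22+29+39+30+33+32+24 = 209, so the proportions are 0.105263, 0.138756, 0.186603, 0.143541, 0.157895, 0.15311, 0.114833 (working shown to 6 dp, full precision carried).
Each pᵢ ln pᵢ term: 0.105263×(-2.251292)=-0.236978, 0.138756×(-1.975038)=-0.274048, 0.186603×(-1.678773)=-0.313264, 0.143541×(-1.941137)=-0.278632, 0.157895×(-1.845827)=-0.291446, 0.15311×(-1.876598)=-0.287326, 0.114833×(-2.164280)=-0.248530.
Sum = -1.930225, so H' = 1.9302.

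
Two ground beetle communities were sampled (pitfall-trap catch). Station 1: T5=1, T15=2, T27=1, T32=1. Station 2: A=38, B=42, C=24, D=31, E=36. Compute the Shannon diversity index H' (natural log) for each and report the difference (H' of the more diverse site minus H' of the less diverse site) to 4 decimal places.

Station 1: N=5, proportions 0.2, 0.4, 0.2, 0.2, giving H' = 1.332179 (working shown to 6 dp, full precision carried).
Station 2: N=171, proportions 0.222222, 0.245614, 0.140351, 0.181287, 0.210526, giving H' = 1.592284.
Difference = |1.332179 − 1.592284| = 0.260105, i.e. 0.2601 to 4 decimal places.

0.2601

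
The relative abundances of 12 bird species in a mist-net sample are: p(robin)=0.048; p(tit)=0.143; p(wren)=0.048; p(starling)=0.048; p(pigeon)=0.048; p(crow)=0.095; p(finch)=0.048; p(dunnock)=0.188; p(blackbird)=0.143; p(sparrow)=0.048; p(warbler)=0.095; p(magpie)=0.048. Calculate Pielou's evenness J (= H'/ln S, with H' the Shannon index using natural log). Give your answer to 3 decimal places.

H' = −Σ pᵢ ln pᵢ = −((-0.14575) + (-0.27812) + (-0.14575) + (-0.14575) + (-0.14575) + (-0.22362) + (-0.14575) + (-0.31421) + (-0.27812) + (-0.14575) + (-0.22362) + (-0.14575)) = 2.33797 (working shown to 5 dp, full precision carried).
With S = 12 species, ln S = 2.48491, so J = 2.33797/2.48491 = 0.94087, i.e. 0.941 to 3 decimal places.

0.941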